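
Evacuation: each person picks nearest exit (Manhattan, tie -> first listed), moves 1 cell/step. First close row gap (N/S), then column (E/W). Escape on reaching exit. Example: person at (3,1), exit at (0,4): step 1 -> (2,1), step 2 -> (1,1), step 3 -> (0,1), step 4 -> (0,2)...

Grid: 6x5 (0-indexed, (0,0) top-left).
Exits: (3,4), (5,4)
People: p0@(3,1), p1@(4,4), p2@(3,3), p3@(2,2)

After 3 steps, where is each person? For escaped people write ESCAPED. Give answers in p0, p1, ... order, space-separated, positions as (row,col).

Step 1: p0:(3,1)->(3,2) | p1:(4,4)->(3,4)->EXIT | p2:(3,3)->(3,4)->EXIT | p3:(2,2)->(3,2)
Step 2: p0:(3,2)->(3,3) | p1:escaped | p2:escaped | p3:(3,2)->(3,3)
Step 3: p0:(3,3)->(3,4)->EXIT | p1:escaped | p2:escaped | p3:(3,3)->(3,4)->EXIT

ESCAPED ESCAPED ESCAPED ESCAPED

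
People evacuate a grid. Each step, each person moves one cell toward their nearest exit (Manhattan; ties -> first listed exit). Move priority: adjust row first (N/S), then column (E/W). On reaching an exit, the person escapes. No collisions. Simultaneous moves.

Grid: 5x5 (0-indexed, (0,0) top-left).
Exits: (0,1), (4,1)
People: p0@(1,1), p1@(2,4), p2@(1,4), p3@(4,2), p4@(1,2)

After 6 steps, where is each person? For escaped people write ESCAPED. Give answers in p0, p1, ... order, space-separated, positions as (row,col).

Step 1: p0:(1,1)->(0,1)->EXIT | p1:(2,4)->(1,4) | p2:(1,4)->(0,4) | p3:(4,2)->(4,1)->EXIT | p4:(1,2)->(0,2)
Step 2: p0:escaped | p1:(1,4)->(0,4) | p2:(0,4)->(0,3) | p3:escaped | p4:(0,2)->(0,1)->EXIT
Step 3: p0:escaped | p1:(0,4)->(0,3) | p2:(0,3)->(0,2) | p3:escaped | p4:escaped
Step 4: p0:escaped | p1:(0,3)->(0,2) | p2:(0,2)->(0,1)->EXIT | p3:escaped | p4:escaped
Step 5: p0:escaped | p1:(0,2)->(0,1)->EXIT | p2:escaped | p3:escaped | p4:escaped

ESCAPED ESCAPED ESCAPED ESCAPED ESCAPED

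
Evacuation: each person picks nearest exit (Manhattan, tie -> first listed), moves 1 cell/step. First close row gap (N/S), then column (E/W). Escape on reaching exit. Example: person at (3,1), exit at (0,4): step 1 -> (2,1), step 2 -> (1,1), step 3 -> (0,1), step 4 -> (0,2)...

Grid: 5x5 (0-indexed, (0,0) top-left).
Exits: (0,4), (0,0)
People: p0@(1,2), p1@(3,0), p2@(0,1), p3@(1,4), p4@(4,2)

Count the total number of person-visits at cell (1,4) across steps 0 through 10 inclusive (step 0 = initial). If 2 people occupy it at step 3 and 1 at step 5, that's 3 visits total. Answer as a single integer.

Step 0: p0@(1,2) p1@(3,0) p2@(0,1) p3@(1,4) p4@(4,2) -> at (1,4): 1 [p3], cum=1
Step 1: p0@(0,2) p1@(2,0) p2@ESC p3@ESC p4@(3,2) -> at (1,4): 0 [-], cum=1
Step 2: p0@(0,3) p1@(1,0) p2@ESC p3@ESC p4@(2,2) -> at (1,4): 0 [-], cum=1
Step 3: p0@ESC p1@ESC p2@ESC p3@ESC p4@(1,2) -> at (1,4): 0 [-], cum=1
Step 4: p0@ESC p1@ESC p2@ESC p3@ESC p4@(0,2) -> at (1,4): 0 [-], cum=1
Step 5: p0@ESC p1@ESC p2@ESC p3@ESC p4@(0,3) -> at (1,4): 0 [-], cum=1
Step 6: p0@ESC p1@ESC p2@ESC p3@ESC p4@ESC -> at (1,4): 0 [-], cum=1
Total visits = 1

Answer: 1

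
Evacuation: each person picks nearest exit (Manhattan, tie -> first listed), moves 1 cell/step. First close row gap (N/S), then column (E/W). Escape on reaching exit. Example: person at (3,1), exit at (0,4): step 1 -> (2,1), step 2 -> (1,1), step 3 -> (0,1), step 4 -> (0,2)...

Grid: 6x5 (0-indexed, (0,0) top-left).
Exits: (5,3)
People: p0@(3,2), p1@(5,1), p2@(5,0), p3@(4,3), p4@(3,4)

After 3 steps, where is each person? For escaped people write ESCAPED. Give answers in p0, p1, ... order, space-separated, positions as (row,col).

Step 1: p0:(3,2)->(4,2) | p1:(5,1)->(5,2) | p2:(5,0)->(5,1) | p3:(4,3)->(5,3)->EXIT | p4:(3,4)->(4,4)
Step 2: p0:(4,2)->(5,2) | p1:(5,2)->(5,3)->EXIT | p2:(5,1)->(5,2) | p3:escaped | p4:(4,4)->(5,4)
Step 3: p0:(5,2)->(5,3)->EXIT | p1:escaped | p2:(5,2)->(5,3)->EXIT | p3:escaped | p4:(5,4)->(5,3)->EXIT

ESCAPED ESCAPED ESCAPED ESCAPED ESCAPED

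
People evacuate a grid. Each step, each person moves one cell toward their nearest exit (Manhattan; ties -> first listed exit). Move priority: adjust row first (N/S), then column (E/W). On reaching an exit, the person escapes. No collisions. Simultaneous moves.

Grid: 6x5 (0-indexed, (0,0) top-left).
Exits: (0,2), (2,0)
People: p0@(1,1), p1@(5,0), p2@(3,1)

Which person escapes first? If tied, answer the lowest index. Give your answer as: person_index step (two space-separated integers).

Step 1: p0:(1,1)->(0,1) | p1:(5,0)->(4,0) | p2:(3,1)->(2,1)
Step 2: p0:(0,1)->(0,2)->EXIT | p1:(4,0)->(3,0) | p2:(2,1)->(2,0)->EXIT
Step 3: p0:escaped | p1:(3,0)->(2,0)->EXIT | p2:escaped
Exit steps: [2, 3, 2]
First to escape: p0 at step 2

Answer: 0 2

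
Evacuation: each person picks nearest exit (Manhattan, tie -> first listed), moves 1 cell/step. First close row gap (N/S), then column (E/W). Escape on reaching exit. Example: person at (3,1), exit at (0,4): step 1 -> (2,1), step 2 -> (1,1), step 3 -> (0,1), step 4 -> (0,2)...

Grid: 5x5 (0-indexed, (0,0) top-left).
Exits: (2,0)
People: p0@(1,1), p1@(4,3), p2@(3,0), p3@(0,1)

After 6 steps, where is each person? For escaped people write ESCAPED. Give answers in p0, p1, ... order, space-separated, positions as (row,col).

Step 1: p0:(1,1)->(2,1) | p1:(4,3)->(3,3) | p2:(3,0)->(2,0)->EXIT | p3:(0,1)->(1,1)
Step 2: p0:(2,1)->(2,0)->EXIT | p1:(3,3)->(2,3) | p2:escaped | p3:(1,1)->(2,1)
Step 3: p0:escaped | p1:(2,3)->(2,2) | p2:escaped | p3:(2,1)->(2,0)->EXIT
Step 4: p0:escaped | p1:(2,2)->(2,1) | p2:escaped | p3:escaped
Step 5: p0:escaped | p1:(2,1)->(2,0)->EXIT | p2:escaped | p3:escaped

ESCAPED ESCAPED ESCAPED ESCAPED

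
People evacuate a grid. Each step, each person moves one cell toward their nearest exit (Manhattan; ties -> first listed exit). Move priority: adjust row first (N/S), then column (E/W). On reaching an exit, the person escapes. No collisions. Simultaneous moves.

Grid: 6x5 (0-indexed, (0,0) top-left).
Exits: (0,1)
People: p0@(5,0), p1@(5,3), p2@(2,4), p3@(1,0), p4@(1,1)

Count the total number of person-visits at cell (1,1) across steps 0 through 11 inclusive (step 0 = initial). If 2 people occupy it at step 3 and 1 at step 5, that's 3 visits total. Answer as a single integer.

Answer: 1

Derivation:
Step 0: p0@(5,0) p1@(5,3) p2@(2,4) p3@(1,0) p4@(1,1) -> at (1,1): 1 [p4], cum=1
Step 1: p0@(4,0) p1@(4,3) p2@(1,4) p3@(0,0) p4@ESC -> at (1,1): 0 [-], cum=1
Step 2: p0@(3,0) p1@(3,3) p2@(0,4) p3@ESC p4@ESC -> at (1,1): 0 [-], cum=1
Step 3: p0@(2,0) p1@(2,3) p2@(0,3) p3@ESC p4@ESC -> at (1,1): 0 [-], cum=1
Step 4: p0@(1,0) p1@(1,3) p2@(0,2) p3@ESC p4@ESC -> at (1,1): 0 [-], cum=1
Step 5: p0@(0,0) p1@(0,3) p2@ESC p3@ESC p4@ESC -> at (1,1): 0 [-], cum=1
Step 6: p0@ESC p1@(0,2) p2@ESC p3@ESC p4@ESC -> at (1,1): 0 [-], cum=1
Step 7: p0@ESC p1@ESC p2@ESC p3@ESC p4@ESC -> at (1,1): 0 [-], cum=1
Total visits = 1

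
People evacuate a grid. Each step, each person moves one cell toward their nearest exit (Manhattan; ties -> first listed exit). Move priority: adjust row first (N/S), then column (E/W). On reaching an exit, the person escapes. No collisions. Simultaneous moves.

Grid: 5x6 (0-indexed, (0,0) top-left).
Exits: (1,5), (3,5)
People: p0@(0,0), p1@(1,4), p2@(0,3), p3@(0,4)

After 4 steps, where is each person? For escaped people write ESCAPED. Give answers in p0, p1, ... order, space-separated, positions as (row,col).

Step 1: p0:(0,0)->(1,0) | p1:(1,4)->(1,5)->EXIT | p2:(0,3)->(1,3) | p3:(0,4)->(1,4)
Step 2: p0:(1,0)->(1,1) | p1:escaped | p2:(1,3)->(1,4) | p3:(1,4)->(1,5)->EXIT
Step 3: p0:(1,1)->(1,2) | p1:escaped | p2:(1,4)->(1,5)->EXIT | p3:escaped
Step 4: p0:(1,2)->(1,3) | p1:escaped | p2:escaped | p3:escaped

(1,3) ESCAPED ESCAPED ESCAPED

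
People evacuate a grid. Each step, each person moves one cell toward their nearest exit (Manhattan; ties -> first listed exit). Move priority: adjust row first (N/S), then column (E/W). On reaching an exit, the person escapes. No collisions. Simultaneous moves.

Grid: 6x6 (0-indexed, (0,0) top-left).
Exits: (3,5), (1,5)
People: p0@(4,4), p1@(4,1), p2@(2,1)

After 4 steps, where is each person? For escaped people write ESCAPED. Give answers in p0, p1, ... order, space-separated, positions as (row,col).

Step 1: p0:(4,4)->(3,4) | p1:(4,1)->(3,1) | p2:(2,1)->(3,1)
Step 2: p0:(3,4)->(3,5)->EXIT | p1:(3,1)->(3,2) | p2:(3,1)->(3,2)
Step 3: p0:escaped | p1:(3,2)->(3,3) | p2:(3,2)->(3,3)
Step 4: p0:escaped | p1:(3,3)->(3,4) | p2:(3,3)->(3,4)

ESCAPED (3,4) (3,4)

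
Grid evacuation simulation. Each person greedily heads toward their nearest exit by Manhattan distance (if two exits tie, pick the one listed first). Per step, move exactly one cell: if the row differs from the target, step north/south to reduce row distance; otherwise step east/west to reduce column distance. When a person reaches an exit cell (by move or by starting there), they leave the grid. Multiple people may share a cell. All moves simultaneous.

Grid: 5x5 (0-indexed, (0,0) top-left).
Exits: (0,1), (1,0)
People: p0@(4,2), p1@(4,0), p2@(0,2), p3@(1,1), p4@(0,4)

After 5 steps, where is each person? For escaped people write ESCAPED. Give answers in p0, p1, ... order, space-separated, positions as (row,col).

Step 1: p0:(4,2)->(3,2) | p1:(4,0)->(3,0) | p2:(0,2)->(0,1)->EXIT | p3:(1,1)->(0,1)->EXIT | p4:(0,4)->(0,3)
Step 2: p0:(3,2)->(2,2) | p1:(3,0)->(2,0) | p2:escaped | p3:escaped | p4:(0,3)->(0,2)
Step 3: p0:(2,2)->(1,2) | p1:(2,0)->(1,0)->EXIT | p2:escaped | p3:escaped | p4:(0,2)->(0,1)->EXIT
Step 4: p0:(1,2)->(0,2) | p1:escaped | p2:escaped | p3:escaped | p4:escaped
Step 5: p0:(0,2)->(0,1)->EXIT | p1:escaped | p2:escaped | p3:escaped | p4:escaped

ESCAPED ESCAPED ESCAPED ESCAPED ESCAPED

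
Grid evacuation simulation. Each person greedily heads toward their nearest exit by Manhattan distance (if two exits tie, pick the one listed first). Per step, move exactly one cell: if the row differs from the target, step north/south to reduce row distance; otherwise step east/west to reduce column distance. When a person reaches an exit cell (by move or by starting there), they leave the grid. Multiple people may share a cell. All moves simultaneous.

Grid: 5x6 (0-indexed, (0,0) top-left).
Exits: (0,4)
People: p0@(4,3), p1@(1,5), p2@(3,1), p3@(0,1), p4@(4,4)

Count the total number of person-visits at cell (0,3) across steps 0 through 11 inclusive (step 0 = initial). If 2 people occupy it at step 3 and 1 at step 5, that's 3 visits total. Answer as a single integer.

Answer: 3

Derivation:
Step 0: p0@(4,3) p1@(1,5) p2@(3,1) p3@(0,1) p4@(4,4) -> at (0,3): 0 [-], cum=0
Step 1: p0@(3,3) p1@(0,5) p2@(2,1) p3@(0,2) p4@(3,4) -> at (0,3): 0 [-], cum=0
Step 2: p0@(2,3) p1@ESC p2@(1,1) p3@(0,3) p4@(2,4) -> at (0,3): 1 [p3], cum=1
Step 3: p0@(1,3) p1@ESC p2@(0,1) p3@ESC p4@(1,4) -> at (0,3): 0 [-], cum=1
Step 4: p0@(0,3) p1@ESC p2@(0,2) p3@ESC p4@ESC -> at (0,3): 1 [p0], cum=2
Step 5: p0@ESC p1@ESC p2@(0,3) p3@ESC p4@ESC -> at (0,3): 1 [p2], cum=3
Step 6: p0@ESC p1@ESC p2@ESC p3@ESC p4@ESC -> at (0,3): 0 [-], cum=3
Total visits = 3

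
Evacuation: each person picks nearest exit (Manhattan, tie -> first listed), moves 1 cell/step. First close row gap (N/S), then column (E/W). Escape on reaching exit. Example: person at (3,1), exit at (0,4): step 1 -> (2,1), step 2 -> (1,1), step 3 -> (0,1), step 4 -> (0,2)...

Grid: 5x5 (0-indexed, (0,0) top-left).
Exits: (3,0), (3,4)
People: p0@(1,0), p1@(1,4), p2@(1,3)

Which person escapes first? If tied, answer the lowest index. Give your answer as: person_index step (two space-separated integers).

Step 1: p0:(1,0)->(2,0) | p1:(1,4)->(2,4) | p2:(1,3)->(2,3)
Step 2: p0:(2,0)->(3,0)->EXIT | p1:(2,4)->(3,4)->EXIT | p2:(2,3)->(3,3)
Step 3: p0:escaped | p1:escaped | p2:(3,3)->(3,4)->EXIT
Exit steps: [2, 2, 3]
First to escape: p0 at step 2

Answer: 0 2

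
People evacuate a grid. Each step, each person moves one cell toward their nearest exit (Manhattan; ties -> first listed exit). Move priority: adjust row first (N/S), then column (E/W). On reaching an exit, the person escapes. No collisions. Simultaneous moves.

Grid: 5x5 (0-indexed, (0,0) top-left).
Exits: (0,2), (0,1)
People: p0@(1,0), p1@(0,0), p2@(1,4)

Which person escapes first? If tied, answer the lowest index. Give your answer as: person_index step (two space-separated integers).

Answer: 1 1

Derivation:
Step 1: p0:(1,0)->(0,0) | p1:(0,0)->(0,1)->EXIT | p2:(1,4)->(0,4)
Step 2: p0:(0,0)->(0,1)->EXIT | p1:escaped | p2:(0,4)->(0,3)
Step 3: p0:escaped | p1:escaped | p2:(0,3)->(0,2)->EXIT
Exit steps: [2, 1, 3]
First to escape: p1 at step 1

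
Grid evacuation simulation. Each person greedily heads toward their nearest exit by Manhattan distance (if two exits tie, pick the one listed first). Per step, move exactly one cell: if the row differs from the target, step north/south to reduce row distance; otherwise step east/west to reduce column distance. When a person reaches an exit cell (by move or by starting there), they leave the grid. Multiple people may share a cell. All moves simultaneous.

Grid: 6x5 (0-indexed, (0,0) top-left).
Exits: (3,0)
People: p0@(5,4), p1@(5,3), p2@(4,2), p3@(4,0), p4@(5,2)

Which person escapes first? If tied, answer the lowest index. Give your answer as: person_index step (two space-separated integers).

Step 1: p0:(5,4)->(4,4) | p1:(5,3)->(4,3) | p2:(4,2)->(3,2) | p3:(4,0)->(3,0)->EXIT | p4:(5,2)->(4,2)
Step 2: p0:(4,4)->(3,4) | p1:(4,3)->(3,3) | p2:(3,2)->(3,1) | p3:escaped | p4:(4,2)->(3,2)
Step 3: p0:(3,4)->(3,3) | p1:(3,3)->(3,2) | p2:(3,1)->(3,0)->EXIT | p3:escaped | p4:(3,2)->(3,1)
Step 4: p0:(3,3)->(3,2) | p1:(3,2)->(3,1) | p2:escaped | p3:escaped | p4:(3,1)->(3,0)->EXIT
Step 5: p0:(3,2)->(3,1) | p1:(3,1)->(3,0)->EXIT | p2:escaped | p3:escaped | p4:escaped
Step 6: p0:(3,1)->(3,0)->EXIT | p1:escaped | p2:escaped | p3:escaped | p4:escaped
Exit steps: [6, 5, 3, 1, 4]
First to escape: p3 at step 1

Answer: 3 1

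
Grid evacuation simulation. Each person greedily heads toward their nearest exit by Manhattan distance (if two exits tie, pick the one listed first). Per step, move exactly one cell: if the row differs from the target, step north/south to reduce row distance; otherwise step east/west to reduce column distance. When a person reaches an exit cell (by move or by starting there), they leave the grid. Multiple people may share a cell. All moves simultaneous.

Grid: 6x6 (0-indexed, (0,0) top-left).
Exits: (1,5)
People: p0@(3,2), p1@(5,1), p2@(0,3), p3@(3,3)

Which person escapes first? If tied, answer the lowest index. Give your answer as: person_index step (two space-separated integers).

Step 1: p0:(3,2)->(2,2) | p1:(5,1)->(4,1) | p2:(0,3)->(1,3) | p3:(3,3)->(2,3)
Step 2: p0:(2,2)->(1,2) | p1:(4,1)->(3,1) | p2:(1,3)->(1,4) | p3:(2,3)->(1,3)
Step 3: p0:(1,2)->(1,3) | p1:(3,1)->(2,1) | p2:(1,4)->(1,5)->EXIT | p3:(1,3)->(1,4)
Step 4: p0:(1,3)->(1,4) | p1:(2,1)->(1,1) | p2:escaped | p3:(1,4)->(1,5)->EXIT
Step 5: p0:(1,4)->(1,5)->EXIT | p1:(1,1)->(1,2) | p2:escaped | p3:escaped
Step 6: p0:escaped | p1:(1,2)->(1,3) | p2:escaped | p3:escaped
Step 7: p0:escaped | p1:(1,3)->(1,4) | p2:escaped | p3:escaped
Step 8: p0:escaped | p1:(1,4)->(1,5)->EXIT | p2:escaped | p3:escaped
Exit steps: [5, 8, 3, 4]
First to escape: p2 at step 3

Answer: 2 3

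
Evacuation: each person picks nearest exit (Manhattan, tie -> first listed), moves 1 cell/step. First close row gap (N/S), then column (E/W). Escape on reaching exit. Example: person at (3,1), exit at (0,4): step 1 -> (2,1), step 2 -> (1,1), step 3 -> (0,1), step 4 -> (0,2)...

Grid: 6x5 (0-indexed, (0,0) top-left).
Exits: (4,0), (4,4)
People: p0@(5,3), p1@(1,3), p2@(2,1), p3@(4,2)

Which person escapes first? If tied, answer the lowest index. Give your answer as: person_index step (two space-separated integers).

Answer: 0 2

Derivation:
Step 1: p0:(5,3)->(4,3) | p1:(1,3)->(2,3) | p2:(2,1)->(3,1) | p3:(4,2)->(4,1)
Step 2: p0:(4,3)->(4,4)->EXIT | p1:(2,3)->(3,3) | p2:(3,1)->(4,1) | p3:(4,1)->(4,0)->EXIT
Step 3: p0:escaped | p1:(3,3)->(4,3) | p2:(4,1)->(4,0)->EXIT | p3:escaped
Step 4: p0:escaped | p1:(4,3)->(4,4)->EXIT | p2:escaped | p3:escaped
Exit steps: [2, 4, 3, 2]
First to escape: p0 at step 2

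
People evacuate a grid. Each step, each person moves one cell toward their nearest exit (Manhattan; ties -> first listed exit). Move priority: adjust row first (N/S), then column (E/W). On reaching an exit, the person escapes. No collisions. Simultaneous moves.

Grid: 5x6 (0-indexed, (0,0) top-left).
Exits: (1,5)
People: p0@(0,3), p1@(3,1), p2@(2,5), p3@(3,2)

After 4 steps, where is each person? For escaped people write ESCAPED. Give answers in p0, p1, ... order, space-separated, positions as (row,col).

Step 1: p0:(0,3)->(1,3) | p1:(3,1)->(2,1) | p2:(2,5)->(1,5)->EXIT | p3:(3,2)->(2,2)
Step 2: p0:(1,3)->(1,4) | p1:(2,1)->(1,1) | p2:escaped | p3:(2,2)->(1,2)
Step 3: p0:(1,4)->(1,5)->EXIT | p1:(1,1)->(1,2) | p2:escaped | p3:(1,2)->(1,3)
Step 4: p0:escaped | p1:(1,2)->(1,3) | p2:escaped | p3:(1,3)->(1,4)

ESCAPED (1,3) ESCAPED (1,4)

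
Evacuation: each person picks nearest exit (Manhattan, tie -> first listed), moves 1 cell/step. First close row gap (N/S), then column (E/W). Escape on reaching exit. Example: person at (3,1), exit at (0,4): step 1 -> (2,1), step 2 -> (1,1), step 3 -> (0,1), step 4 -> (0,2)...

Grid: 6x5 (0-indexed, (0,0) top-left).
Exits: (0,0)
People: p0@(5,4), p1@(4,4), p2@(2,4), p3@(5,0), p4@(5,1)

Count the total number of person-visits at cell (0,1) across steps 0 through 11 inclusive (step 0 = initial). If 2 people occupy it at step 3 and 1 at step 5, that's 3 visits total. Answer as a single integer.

Answer: 4

Derivation:
Step 0: p0@(5,4) p1@(4,4) p2@(2,4) p3@(5,0) p4@(5,1) -> at (0,1): 0 [-], cum=0
Step 1: p0@(4,4) p1@(3,4) p2@(1,4) p3@(4,0) p4@(4,1) -> at (0,1): 0 [-], cum=0
Step 2: p0@(3,4) p1@(2,4) p2@(0,4) p3@(3,0) p4@(3,1) -> at (0,1): 0 [-], cum=0
Step 3: p0@(2,4) p1@(1,4) p2@(0,3) p3@(2,0) p4@(2,1) -> at (0,1): 0 [-], cum=0
Step 4: p0@(1,4) p1@(0,4) p2@(0,2) p3@(1,0) p4@(1,1) -> at (0,1): 0 [-], cum=0
Step 5: p0@(0,4) p1@(0,3) p2@(0,1) p3@ESC p4@(0,1) -> at (0,1): 2 [p2,p4], cum=2
Step 6: p0@(0,3) p1@(0,2) p2@ESC p3@ESC p4@ESC -> at (0,1): 0 [-], cum=2
Step 7: p0@(0,2) p1@(0,1) p2@ESC p3@ESC p4@ESC -> at (0,1): 1 [p1], cum=3
Step 8: p0@(0,1) p1@ESC p2@ESC p3@ESC p4@ESC -> at (0,1): 1 [p0], cum=4
Step 9: p0@ESC p1@ESC p2@ESC p3@ESC p4@ESC -> at (0,1): 0 [-], cum=4
Total visits = 4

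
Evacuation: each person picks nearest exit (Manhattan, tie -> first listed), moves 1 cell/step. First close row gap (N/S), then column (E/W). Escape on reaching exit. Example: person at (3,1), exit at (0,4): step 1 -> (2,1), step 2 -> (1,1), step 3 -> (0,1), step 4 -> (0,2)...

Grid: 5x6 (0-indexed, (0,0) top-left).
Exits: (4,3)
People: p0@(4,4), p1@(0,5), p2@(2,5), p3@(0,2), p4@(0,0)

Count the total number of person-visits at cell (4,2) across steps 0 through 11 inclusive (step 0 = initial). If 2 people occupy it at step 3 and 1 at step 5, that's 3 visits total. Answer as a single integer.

Step 0: p0@(4,4) p1@(0,5) p2@(2,5) p3@(0,2) p4@(0,0) -> at (4,2): 0 [-], cum=0
Step 1: p0@ESC p1@(1,5) p2@(3,5) p3@(1,2) p4@(1,0) -> at (4,2): 0 [-], cum=0
Step 2: p0@ESC p1@(2,5) p2@(4,5) p3@(2,2) p4@(2,0) -> at (4,2): 0 [-], cum=0
Step 3: p0@ESC p1@(3,5) p2@(4,4) p3@(3,2) p4@(3,0) -> at (4,2): 0 [-], cum=0
Step 4: p0@ESC p1@(4,5) p2@ESC p3@(4,2) p4@(4,0) -> at (4,2): 1 [p3], cum=1
Step 5: p0@ESC p1@(4,4) p2@ESC p3@ESC p4@(4,1) -> at (4,2): 0 [-], cum=1
Step 6: p0@ESC p1@ESC p2@ESC p3@ESC p4@(4,2) -> at (4,2): 1 [p4], cum=2
Step 7: p0@ESC p1@ESC p2@ESC p3@ESC p4@ESC -> at (4,2): 0 [-], cum=2
Total visits = 2

Answer: 2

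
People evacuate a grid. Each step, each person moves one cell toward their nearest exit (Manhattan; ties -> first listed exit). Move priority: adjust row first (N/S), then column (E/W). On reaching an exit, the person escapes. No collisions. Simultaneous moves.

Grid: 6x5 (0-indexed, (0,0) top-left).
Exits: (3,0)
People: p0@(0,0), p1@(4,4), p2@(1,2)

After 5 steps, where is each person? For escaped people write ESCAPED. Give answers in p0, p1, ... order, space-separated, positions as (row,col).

Step 1: p0:(0,0)->(1,0) | p1:(4,4)->(3,4) | p2:(1,2)->(2,2)
Step 2: p0:(1,0)->(2,0) | p1:(3,4)->(3,3) | p2:(2,2)->(3,2)
Step 3: p0:(2,0)->(3,0)->EXIT | p1:(3,3)->(3,2) | p2:(3,2)->(3,1)
Step 4: p0:escaped | p1:(3,2)->(3,1) | p2:(3,1)->(3,0)->EXIT
Step 5: p0:escaped | p1:(3,1)->(3,0)->EXIT | p2:escaped

ESCAPED ESCAPED ESCAPED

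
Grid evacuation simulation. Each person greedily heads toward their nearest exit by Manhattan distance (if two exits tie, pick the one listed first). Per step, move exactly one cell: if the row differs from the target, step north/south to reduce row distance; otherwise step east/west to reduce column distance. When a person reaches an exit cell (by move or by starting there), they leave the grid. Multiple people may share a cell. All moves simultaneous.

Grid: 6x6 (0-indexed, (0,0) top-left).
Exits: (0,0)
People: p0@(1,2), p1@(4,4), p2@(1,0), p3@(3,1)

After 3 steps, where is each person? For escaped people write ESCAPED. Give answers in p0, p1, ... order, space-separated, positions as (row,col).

Step 1: p0:(1,2)->(0,2) | p1:(4,4)->(3,4) | p2:(1,0)->(0,0)->EXIT | p3:(3,1)->(2,1)
Step 2: p0:(0,2)->(0,1) | p1:(3,4)->(2,4) | p2:escaped | p3:(2,1)->(1,1)
Step 3: p0:(0,1)->(0,0)->EXIT | p1:(2,4)->(1,4) | p2:escaped | p3:(1,1)->(0,1)

ESCAPED (1,4) ESCAPED (0,1)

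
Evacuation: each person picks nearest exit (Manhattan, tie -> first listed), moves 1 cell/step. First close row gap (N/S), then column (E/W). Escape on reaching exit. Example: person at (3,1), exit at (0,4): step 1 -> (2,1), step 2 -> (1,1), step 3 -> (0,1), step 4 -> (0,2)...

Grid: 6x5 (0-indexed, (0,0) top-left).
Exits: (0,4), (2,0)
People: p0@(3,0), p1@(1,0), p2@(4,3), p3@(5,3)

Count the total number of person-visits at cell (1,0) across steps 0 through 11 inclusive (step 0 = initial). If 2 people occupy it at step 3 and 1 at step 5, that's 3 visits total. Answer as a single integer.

Step 0: p0@(3,0) p1@(1,0) p2@(4,3) p3@(5,3) -> at (1,0): 1 [p1], cum=1
Step 1: p0@ESC p1@ESC p2@(3,3) p3@(4,3) -> at (1,0): 0 [-], cum=1
Step 2: p0@ESC p1@ESC p2@(2,3) p3@(3,3) -> at (1,0): 0 [-], cum=1
Step 3: p0@ESC p1@ESC p2@(1,3) p3@(2,3) -> at (1,0): 0 [-], cum=1
Step 4: p0@ESC p1@ESC p2@(0,3) p3@(1,3) -> at (1,0): 0 [-], cum=1
Step 5: p0@ESC p1@ESC p2@ESC p3@(0,3) -> at (1,0): 0 [-], cum=1
Step 6: p0@ESC p1@ESC p2@ESC p3@ESC -> at (1,0): 0 [-], cum=1
Total visits = 1

Answer: 1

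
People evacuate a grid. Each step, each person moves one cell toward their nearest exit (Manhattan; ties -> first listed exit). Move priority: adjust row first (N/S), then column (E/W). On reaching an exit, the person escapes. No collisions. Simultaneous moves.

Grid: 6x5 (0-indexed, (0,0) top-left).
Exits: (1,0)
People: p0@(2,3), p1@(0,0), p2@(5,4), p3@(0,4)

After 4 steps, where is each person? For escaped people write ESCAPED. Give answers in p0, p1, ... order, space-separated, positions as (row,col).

Step 1: p0:(2,3)->(1,3) | p1:(0,0)->(1,0)->EXIT | p2:(5,4)->(4,4) | p3:(0,4)->(1,4)
Step 2: p0:(1,3)->(1,2) | p1:escaped | p2:(4,4)->(3,4) | p3:(1,4)->(1,3)
Step 3: p0:(1,2)->(1,1) | p1:escaped | p2:(3,4)->(2,4) | p3:(1,3)->(1,2)
Step 4: p0:(1,1)->(1,0)->EXIT | p1:escaped | p2:(2,4)->(1,4) | p3:(1,2)->(1,1)

ESCAPED ESCAPED (1,4) (1,1)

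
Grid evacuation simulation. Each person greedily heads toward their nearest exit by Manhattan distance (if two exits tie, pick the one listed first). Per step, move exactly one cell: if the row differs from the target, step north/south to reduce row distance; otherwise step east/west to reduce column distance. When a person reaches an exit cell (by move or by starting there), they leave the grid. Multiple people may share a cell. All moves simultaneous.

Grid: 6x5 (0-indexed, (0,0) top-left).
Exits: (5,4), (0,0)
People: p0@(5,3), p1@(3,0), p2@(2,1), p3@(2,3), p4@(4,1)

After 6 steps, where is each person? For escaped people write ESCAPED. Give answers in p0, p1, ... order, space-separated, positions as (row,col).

Step 1: p0:(5,3)->(5,4)->EXIT | p1:(3,0)->(2,0) | p2:(2,1)->(1,1) | p3:(2,3)->(3,3) | p4:(4,1)->(5,1)
Step 2: p0:escaped | p1:(2,0)->(1,0) | p2:(1,1)->(0,1) | p3:(3,3)->(4,3) | p4:(5,1)->(5,2)
Step 3: p0:escaped | p1:(1,0)->(0,0)->EXIT | p2:(0,1)->(0,0)->EXIT | p3:(4,3)->(5,3) | p4:(5,2)->(5,3)
Step 4: p0:escaped | p1:escaped | p2:escaped | p3:(5,3)->(5,4)->EXIT | p4:(5,3)->(5,4)->EXIT

ESCAPED ESCAPED ESCAPED ESCAPED ESCAPED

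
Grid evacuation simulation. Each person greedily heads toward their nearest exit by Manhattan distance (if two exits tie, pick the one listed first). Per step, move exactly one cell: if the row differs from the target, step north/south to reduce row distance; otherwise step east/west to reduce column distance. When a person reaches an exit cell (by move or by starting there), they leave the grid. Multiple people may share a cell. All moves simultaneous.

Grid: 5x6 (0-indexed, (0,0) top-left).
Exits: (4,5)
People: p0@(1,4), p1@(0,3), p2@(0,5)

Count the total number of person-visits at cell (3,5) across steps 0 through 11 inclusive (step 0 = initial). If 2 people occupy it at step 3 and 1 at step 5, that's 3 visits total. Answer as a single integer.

Answer: 1

Derivation:
Step 0: p0@(1,4) p1@(0,3) p2@(0,5) -> at (3,5): 0 [-], cum=0
Step 1: p0@(2,4) p1@(1,3) p2@(1,5) -> at (3,5): 0 [-], cum=0
Step 2: p0@(3,4) p1@(2,3) p2@(2,5) -> at (3,5): 0 [-], cum=0
Step 3: p0@(4,4) p1@(3,3) p2@(3,5) -> at (3,5): 1 [p2], cum=1
Step 4: p0@ESC p1@(4,3) p2@ESC -> at (3,5): 0 [-], cum=1
Step 5: p0@ESC p1@(4,4) p2@ESC -> at (3,5): 0 [-], cum=1
Step 6: p0@ESC p1@ESC p2@ESC -> at (3,5): 0 [-], cum=1
Total visits = 1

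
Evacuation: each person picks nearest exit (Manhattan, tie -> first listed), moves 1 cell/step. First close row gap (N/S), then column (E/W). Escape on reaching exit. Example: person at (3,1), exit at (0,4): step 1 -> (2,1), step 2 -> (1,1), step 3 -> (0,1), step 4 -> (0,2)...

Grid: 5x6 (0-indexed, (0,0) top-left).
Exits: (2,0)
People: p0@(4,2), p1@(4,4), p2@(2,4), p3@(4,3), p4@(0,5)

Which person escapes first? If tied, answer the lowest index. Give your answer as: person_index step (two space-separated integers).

Step 1: p0:(4,2)->(3,2) | p1:(4,4)->(3,4) | p2:(2,4)->(2,3) | p3:(4,3)->(3,3) | p4:(0,5)->(1,5)
Step 2: p0:(3,2)->(2,2) | p1:(3,4)->(2,4) | p2:(2,3)->(2,2) | p3:(3,3)->(2,3) | p4:(1,5)->(2,5)
Step 3: p0:(2,2)->(2,1) | p1:(2,4)->(2,3) | p2:(2,2)->(2,1) | p3:(2,3)->(2,2) | p4:(2,5)->(2,4)
Step 4: p0:(2,1)->(2,0)->EXIT | p1:(2,3)->(2,2) | p2:(2,1)->(2,0)->EXIT | p3:(2,2)->(2,1) | p4:(2,4)->(2,3)
Step 5: p0:escaped | p1:(2,2)->(2,1) | p2:escaped | p3:(2,1)->(2,0)->EXIT | p4:(2,3)->(2,2)
Step 6: p0:escaped | p1:(2,1)->(2,0)->EXIT | p2:escaped | p3:escaped | p4:(2,2)->(2,1)
Step 7: p0:escaped | p1:escaped | p2:escaped | p3:escaped | p4:(2,1)->(2,0)->EXIT
Exit steps: [4, 6, 4, 5, 7]
First to escape: p0 at step 4

Answer: 0 4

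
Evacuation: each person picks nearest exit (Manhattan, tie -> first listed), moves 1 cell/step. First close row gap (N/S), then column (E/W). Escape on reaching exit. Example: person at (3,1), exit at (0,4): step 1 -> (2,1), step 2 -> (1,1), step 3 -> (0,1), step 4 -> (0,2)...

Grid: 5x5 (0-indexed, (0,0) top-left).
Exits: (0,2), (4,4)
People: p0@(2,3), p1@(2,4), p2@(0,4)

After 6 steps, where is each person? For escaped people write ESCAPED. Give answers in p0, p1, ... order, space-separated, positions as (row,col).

Step 1: p0:(2,3)->(1,3) | p1:(2,4)->(3,4) | p2:(0,4)->(0,3)
Step 2: p0:(1,3)->(0,3) | p1:(3,4)->(4,4)->EXIT | p2:(0,3)->(0,2)->EXIT
Step 3: p0:(0,3)->(0,2)->EXIT | p1:escaped | p2:escaped

ESCAPED ESCAPED ESCAPED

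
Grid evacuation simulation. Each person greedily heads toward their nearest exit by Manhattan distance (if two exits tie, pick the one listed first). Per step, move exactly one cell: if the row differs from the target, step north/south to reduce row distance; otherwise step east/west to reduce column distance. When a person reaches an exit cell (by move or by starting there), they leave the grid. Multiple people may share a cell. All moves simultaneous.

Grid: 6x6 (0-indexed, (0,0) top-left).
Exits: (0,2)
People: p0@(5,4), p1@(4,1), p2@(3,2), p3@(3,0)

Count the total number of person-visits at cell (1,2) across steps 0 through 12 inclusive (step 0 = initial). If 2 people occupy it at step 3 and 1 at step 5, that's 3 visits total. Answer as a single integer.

Answer: 1

Derivation:
Step 0: p0@(5,4) p1@(4,1) p2@(3,2) p3@(3,0) -> at (1,2): 0 [-], cum=0
Step 1: p0@(4,4) p1@(3,1) p2@(2,2) p3@(2,0) -> at (1,2): 0 [-], cum=0
Step 2: p0@(3,4) p1@(2,1) p2@(1,2) p3@(1,0) -> at (1,2): 1 [p2], cum=1
Step 3: p0@(2,4) p1@(1,1) p2@ESC p3@(0,0) -> at (1,2): 0 [-], cum=1
Step 4: p0@(1,4) p1@(0,1) p2@ESC p3@(0,1) -> at (1,2): 0 [-], cum=1
Step 5: p0@(0,4) p1@ESC p2@ESC p3@ESC -> at (1,2): 0 [-], cum=1
Step 6: p0@(0,3) p1@ESC p2@ESC p3@ESC -> at (1,2): 0 [-], cum=1
Step 7: p0@ESC p1@ESC p2@ESC p3@ESC -> at (1,2): 0 [-], cum=1
Total visits = 1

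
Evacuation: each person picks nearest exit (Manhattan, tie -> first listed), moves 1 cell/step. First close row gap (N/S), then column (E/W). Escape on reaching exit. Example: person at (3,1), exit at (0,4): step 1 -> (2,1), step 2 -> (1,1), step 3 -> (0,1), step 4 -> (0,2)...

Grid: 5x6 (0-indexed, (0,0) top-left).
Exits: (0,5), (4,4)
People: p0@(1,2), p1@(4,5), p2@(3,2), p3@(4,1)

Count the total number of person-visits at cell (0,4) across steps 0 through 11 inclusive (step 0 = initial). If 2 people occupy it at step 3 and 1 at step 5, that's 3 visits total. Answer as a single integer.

Step 0: p0@(1,2) p1@(4,5) p2@(3,2) p3@(4,1) -> at (0,4): 0 [-], cum=0
Step 1: p0@(0,2) p1@ESC p2@(4,2) p3@(4,2) -> at (0,4): 0 [-], cum=0
Step 2: p0@(0,3) p1@ESC p2@(4,3) p3@(4,3) -> at (0,4): 0 [-], cum=0
Step 3: p0@(0,4) p1@ESC p2@ESC p3@ESC -> at (0,4): 1 [p0], cum=1
Step 4: p0@ESC p1@ESC p2@ESC p3@ESC -> at (0,4): 0 [-], cum=1
Total visits = 1

Answer: 1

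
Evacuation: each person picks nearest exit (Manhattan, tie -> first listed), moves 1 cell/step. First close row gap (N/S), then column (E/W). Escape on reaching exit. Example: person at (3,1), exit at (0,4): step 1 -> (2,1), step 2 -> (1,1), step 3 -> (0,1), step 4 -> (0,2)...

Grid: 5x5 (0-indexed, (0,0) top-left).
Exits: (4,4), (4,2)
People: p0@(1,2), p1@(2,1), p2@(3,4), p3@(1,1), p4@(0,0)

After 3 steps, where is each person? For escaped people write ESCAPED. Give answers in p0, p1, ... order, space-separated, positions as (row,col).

Step 1: p0:(1,2)->(2,2) | p1:(2,1)->(3,1) | p2:(3,4)->(4,4)->EXIT | p3:(1,1)->(2,1) | p4:(0,0)->(1,0)
Step 2: p0:(2,2)->(3,2) | p1:(3,1)->(4,1) | p2:escaped | p3:(2,1)->(3,1) | p4:(1,0)->(2,0)
Step 3: p0:(3,2)->(4,2)->EXIT | p1:(4,1)->(4,2)->EXIT | p2:escaped | p3:(3,1)->(4,1) | p4:(2,0)->(3,0)

ESCAPED ESCAPED ESCAPED (4,1) (3,0)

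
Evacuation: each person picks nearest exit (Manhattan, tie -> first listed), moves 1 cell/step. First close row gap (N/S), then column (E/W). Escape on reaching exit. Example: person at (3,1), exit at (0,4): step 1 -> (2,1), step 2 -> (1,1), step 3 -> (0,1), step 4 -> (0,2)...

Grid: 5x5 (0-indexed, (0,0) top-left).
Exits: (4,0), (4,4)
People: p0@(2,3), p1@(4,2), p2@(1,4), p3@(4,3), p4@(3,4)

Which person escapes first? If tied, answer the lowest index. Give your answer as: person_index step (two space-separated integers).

Answer: 3 1

Derivation:
Step 1: p0:(2,3)->(3,3) | p1:(4,2)->(4,1) | p2:(1,4)->(2,4) | p3:(4,3)->(4,4)->EXIT | p4:(3,4)->(4,4)->EXIT
Step 2: p0:(3,3)->(4,3) | p1:(4,1)->(4,0)->EXIT | p2:(2,4)->(3,4) | p3:escaped | p4:escaped
Step 3: p0:(4,3)->(4,4)->EXIT | p1:escaped | p2:(3,4)->(4,4)->EXIT | p3:escaped | p4:escaped
Exit steps: [3, 2, 3, 1, 1]
First to escape: p3 at step 1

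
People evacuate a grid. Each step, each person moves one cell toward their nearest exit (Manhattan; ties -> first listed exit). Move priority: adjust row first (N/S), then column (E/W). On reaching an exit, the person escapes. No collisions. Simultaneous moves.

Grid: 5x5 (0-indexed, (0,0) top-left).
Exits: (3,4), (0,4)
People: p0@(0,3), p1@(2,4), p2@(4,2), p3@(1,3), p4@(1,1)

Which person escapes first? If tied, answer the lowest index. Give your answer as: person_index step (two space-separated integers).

Step 1: p0:(0,3)->(0,4)->EXIT | p1:(2,4)->(3,4)->EXIT | p2:(4,2)->(3,2) | p3:(1,3)->(0,3) | p4:(1,1)->(0,1)
Step 2: p0:escaped | p1:escaped | p2:(3,2)->(3,3) | p3:(0,3)->(0,4)->EXIT | p4:(0,1)->(0,2)
Step 3: p0:escaped | p1:escaped | p2:(3,3)->(3,4)->EXIT | p3:escaped | p4:(0,2)->(0,3)
Step 4: p0:escaped | p1:escaped | p2:escaped | p3:escaped | p4:(0,3)->(0,4)->EXIT
Exit steps: [1, 1, 3, 2, 4]
First to escape: p0 at step 1

Answer: 0 1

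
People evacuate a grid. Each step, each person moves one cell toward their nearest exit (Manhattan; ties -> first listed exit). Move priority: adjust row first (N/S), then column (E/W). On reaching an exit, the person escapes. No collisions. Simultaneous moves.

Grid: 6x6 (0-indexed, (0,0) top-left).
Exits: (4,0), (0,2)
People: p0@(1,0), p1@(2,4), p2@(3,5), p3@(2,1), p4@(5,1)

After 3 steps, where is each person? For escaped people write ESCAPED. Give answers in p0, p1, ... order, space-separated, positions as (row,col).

Step 1: p0:(1,0)->(2,0) | p1:(2,4)->(1,4) | p2:(3,5)->(4,5) | p3:(2,1)->(3,1) | p4:(5,1)->(4,1)
Step 2: p0:(2,0)->(3,0) | p1:(1,4)->(0,4) | p2:(4,5)->(4,4) | p3:(3,1)->(4,1) | p4:(4,1)->(4,0)->EXIT
Step 3: p0:(3,0)->(4,0)->EXIT | p1:(0,4)->(0,3) | p2:(4,4)->(4,3) | p3:(4,1)->(4,0)->EXIT | p4:escaped

ESCAPED (0,3) (4,3) ESCAPED ESCAPED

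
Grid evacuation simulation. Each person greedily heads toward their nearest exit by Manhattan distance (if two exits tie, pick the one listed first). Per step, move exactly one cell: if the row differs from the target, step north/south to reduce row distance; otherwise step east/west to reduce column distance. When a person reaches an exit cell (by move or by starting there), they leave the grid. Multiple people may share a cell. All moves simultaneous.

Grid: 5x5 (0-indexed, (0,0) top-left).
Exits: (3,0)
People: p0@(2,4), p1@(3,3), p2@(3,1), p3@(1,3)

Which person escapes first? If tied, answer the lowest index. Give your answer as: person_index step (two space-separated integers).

Answer: 2 1

Derivation:
Step 1: p0:(2,4)->(3,4) | p1:(3,3)->(3,2) | p2:(3,1)->(3,0)->EXIT | p3:(1,3)->(2,3)
Step 2: p0:(3,4)->(3,3) | p1:(3,2)->(3,1) | p2:escaped | p3:(2,3)->(3,3)
Step 3: p0:(3,3)->(3,2) | p1:(3,1)->(3,0)->EXIT | p2:escaped | p3:(3,3)->(3,2)
Step 4: p0:(3,2)->(3,1) | p1:escaped | p2:escaped | p3:(3,2)->(3,1)
Step 5: p0:(3,1)->(3,0)->EXIT | p1:escaped | p2:escaped | p3:(3,1)->(3,0)->EXIT
Exit steps: [5, 3, 1, 5]
First to escape: p2 at step 1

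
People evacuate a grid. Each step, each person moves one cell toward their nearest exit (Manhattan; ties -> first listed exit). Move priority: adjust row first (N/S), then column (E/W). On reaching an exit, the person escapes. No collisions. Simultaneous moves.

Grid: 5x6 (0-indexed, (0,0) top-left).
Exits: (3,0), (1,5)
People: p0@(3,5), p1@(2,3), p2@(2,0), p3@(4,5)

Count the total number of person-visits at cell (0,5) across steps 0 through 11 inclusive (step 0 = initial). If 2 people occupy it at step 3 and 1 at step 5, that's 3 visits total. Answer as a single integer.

Answer: 0

Derivation:
Step 0: p0@(3,5) p1@(2,3) p2@(2,0) p3@(4,5) -> at (0,5): 0 [-], cum=0
Step 1: p0@(2,5) p1@(1,3) p2@ESC p3@(3,5) -> at (0,5): 0 [-], cum=0
Step 2: p0@ESC p1@(1,4) p2@ESC p3@(2,5) -> at (0,5): 0 [-], cum=0
Step 3: p0@ESC p1@ESC p2@ESC p3@ESC -> at (0,5): 0 [-], cum=0
Total visits = 0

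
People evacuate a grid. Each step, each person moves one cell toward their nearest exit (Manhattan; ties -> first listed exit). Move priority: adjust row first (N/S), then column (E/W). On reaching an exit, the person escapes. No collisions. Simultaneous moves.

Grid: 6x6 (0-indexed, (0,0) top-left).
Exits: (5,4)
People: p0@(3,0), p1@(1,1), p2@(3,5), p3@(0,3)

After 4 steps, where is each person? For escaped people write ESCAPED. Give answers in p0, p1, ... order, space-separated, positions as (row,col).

Step 1: p0:(3,0)->(4,0) | p1:(1,1)->(2,1) | p2:(3,5)->(4,5) | p3:(0,3)->(1,3)
Step 2: p0:(4,0)->(5,0) | p1:(2,1)->(3,1) | p2:(4,5)->(5,5) | p3:(1,3)->(2,3)
Step 3: p0:(5,0)->(5,1) | p1:(3,1)->(4,1) | p2:(5,5)->(5,4)->EXIT | p3:(2,3)->(3,3)
Step 4: p0:(5,1)->(5,2) | p1:(4,1)->(5,1) | p2:escaped | p3:(3,3)->(4,3)

(5,2) (5,1) ESCAPED (4,3)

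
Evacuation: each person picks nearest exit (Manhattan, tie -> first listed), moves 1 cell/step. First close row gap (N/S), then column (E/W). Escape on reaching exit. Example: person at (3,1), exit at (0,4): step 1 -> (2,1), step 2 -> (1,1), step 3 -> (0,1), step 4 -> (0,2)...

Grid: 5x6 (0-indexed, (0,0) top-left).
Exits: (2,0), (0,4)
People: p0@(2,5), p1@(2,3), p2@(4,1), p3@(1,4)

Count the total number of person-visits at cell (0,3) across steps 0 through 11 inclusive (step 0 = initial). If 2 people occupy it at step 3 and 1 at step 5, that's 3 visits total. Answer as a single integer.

Answer: 0

Derivation:
Step 0: p0@(2,5) p1@(2,3) p2@(4,1) p3@(1,4) -> at (0,3): 0 [-], cum=0
Step 1: p0@(1,5) p1@(2,2) p2@(3,1) p3@ESC -> at (0,3): 0 [-], cum=0
Step 2: p0@(0,5) p1@(2,1) p2@(2,1) p3@ESC -> at (0,3): 0 [-], cum=0
Step 3: p0@ESC p1@ESC p2@ESC p3@ESC -> at (0,3): 0 [-], cum=0
Total visits = 0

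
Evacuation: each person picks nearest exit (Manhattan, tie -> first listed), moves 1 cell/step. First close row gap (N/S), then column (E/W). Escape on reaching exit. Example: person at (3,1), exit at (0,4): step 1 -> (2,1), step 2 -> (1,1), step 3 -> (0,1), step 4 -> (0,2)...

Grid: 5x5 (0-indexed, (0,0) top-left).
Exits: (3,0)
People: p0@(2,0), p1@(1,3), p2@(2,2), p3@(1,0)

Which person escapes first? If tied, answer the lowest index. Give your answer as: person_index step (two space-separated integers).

Answer: 0 1

Derivation:
Step 1: p0:(2,0)->(3,0)->EXIT | p1:(1,3)->(2,3) | p2:(2,2)->(3,2) | p3:(1,0)->(2,0)
Step 2: p0:escaped | p1:(2,3)->(3,3) | p2:(3,2)->(3,1) | p3:(2,0)->(3,0)->EXIT
Step 3: p0:escaped | p1:(3,3)->(3,2) | p2:(3,1)->(3,0)->EXIT | p3:escaped
Step 4: p0:escaped | p1:(3,2)->(3,1) | p2:escaped | p3:escaped
Step 5: p0:escaped | p1:(3,1)->(3,0)->EXIT | p2:escaped | p3:escaped
Exit steps: [1, 5, 3, 2]
First to escape: p0 at step 1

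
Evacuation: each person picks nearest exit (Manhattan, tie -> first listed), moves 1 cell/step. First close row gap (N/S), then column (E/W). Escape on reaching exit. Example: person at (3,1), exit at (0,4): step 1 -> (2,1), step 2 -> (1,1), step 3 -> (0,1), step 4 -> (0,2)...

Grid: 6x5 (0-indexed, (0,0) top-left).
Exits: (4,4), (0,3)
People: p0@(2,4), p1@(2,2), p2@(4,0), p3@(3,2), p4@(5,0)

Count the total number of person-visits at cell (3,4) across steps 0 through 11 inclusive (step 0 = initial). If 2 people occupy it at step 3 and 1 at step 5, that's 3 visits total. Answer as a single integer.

Step 0: p0@(2,4) p1@(2,2) p2@(4,0) p3@(3,2) p4@(5,0) -> at (3,4): 0 [-], cum=0
Step 1: p0@(3,4) p1@(1,2) p2@(4,1) p3@(4,2) p4@(4,0) -> at (3,4): 1 [p0], cum=1
Step 2: p0@ESC p1@(0,2) p2@(4,2) p3@(4,3) p4@(4,1) -> at (3,4): 0 [-], cum=1
Step 3: p0@ESC p1@ESC p2@(4,3) p3@ESC p4@(4,2) -> at (3,4): 0 [-], cum=1
Step 4: p0@ESC p1@ESC p2@ESC p3@ESC p4@(4,3) -> at (3,4): 0 [-], cum=1
Step 5: p0@ESC p1@ESC p2@ESC p3@ESC p4@ESC -> at (3,4): 0 [-], cum=1
Total visits = 1

Answer: 1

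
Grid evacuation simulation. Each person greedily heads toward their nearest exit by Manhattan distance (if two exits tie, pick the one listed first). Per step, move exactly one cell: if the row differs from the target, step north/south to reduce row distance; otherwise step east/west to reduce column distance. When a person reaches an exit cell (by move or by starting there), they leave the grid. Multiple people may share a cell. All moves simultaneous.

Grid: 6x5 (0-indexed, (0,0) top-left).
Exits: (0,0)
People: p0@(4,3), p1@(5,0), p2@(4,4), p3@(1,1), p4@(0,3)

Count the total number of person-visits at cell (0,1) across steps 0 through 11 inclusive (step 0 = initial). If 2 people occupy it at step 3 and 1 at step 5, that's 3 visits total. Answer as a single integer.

Step 0: p0@(4,3) p1@(5,0) p2@(4,4) p3@(1,1) p4@(0,3) -> at (0,1): 0 [-], cum=0
Step 1: p0@(3,3) p1@(4,0) p2@(3,4) p3@(0,1) p4@(0,2) -> at (0,1): 1 [p3], cum=1
Step 2: p0@(2,3) p1@(3,0) p2@(2,4) p3@ESC p4@(0,1) -> at (0,1): 1 [p4], cum=2
Step 3: p0@(1,3) p1@(2,0) p2@(1,4) p3@ESC p4@ESC -> at (0,1): 0 [-], cum=2
Step 4: p0@(0,3) p1@(1,0) p2@(0,4) p3@ESC p4@ESC -> at (0,1): 0 [-], cum=2
Step 5: p0@(0,2) p1@ESC p2@(0,3) p3@ESC p4@ESC -> at (0,1): 0 [-], cum=2
Step 6: p0@(0,1) p1@ESC p2@(0,2) p3@ESC p4@ESC -> at (0,1): 1 [p0], cum=3
Step 7: p0@ESC p1@ESC p2@(0,1) p3@ESC p4@ESC -> at (0,1): 1 [p2], cum=4
Step 8: p0@ESC p1@ESC p2@ESC p3@ESC p4@ESC -> at (0,1): 0 [-], cum=4
Total visits = 4

Answer: 4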